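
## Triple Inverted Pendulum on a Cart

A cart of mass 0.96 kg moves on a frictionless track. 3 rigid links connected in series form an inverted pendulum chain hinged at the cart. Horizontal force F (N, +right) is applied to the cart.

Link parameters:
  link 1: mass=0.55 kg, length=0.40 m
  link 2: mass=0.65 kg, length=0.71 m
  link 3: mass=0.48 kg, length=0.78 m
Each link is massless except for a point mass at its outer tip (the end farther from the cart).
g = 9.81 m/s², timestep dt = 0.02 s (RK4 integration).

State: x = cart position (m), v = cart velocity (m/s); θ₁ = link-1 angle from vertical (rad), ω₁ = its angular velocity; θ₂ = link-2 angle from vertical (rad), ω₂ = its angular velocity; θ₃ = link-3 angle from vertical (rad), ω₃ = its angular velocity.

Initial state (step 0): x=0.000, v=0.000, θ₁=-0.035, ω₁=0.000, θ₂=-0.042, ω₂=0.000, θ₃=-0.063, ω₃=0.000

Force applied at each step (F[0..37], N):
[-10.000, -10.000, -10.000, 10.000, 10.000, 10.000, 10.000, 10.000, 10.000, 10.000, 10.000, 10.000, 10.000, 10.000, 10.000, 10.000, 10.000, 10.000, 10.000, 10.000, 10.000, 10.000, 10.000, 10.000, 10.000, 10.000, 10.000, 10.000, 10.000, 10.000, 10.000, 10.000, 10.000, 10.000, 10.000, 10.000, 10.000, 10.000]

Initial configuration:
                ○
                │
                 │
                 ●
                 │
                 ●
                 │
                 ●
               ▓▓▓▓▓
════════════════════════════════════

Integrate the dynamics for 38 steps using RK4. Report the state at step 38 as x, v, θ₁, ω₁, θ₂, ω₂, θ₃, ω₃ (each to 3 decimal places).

Answer: x=1.278, v=2.229, θ₁=-2.421, ω₁=-1.417, θ₂=-1.788, ω₂=-7.673, θ₃=-0.616, ω₃=-4.994

Derivation:
apply F[0]=-10.000 → step 1: x=-0.002, v=-0.197, θ₁=-0.030, ω₁=0.484, θ₂=-0.042, ω₂=-0.003, θ₃=-0.063, ω₃=-0.009
apply F[1]=-10.000 → step 2: x=-0.008, v=-0.397, θ₁=-0.015, ω₁=0.991, θ₂=-0.042, ω₂=-0.014, θ₃=-0.063, ω₃=-0.019
apply F[2]=-10.000 → step 3: x=-0.018, v=-0.604, θ₁=0.010, ω₁=1.543, θ₂=-0.043, ω₂=-0.040, θ₃=-0.064, ω₃=-0.027
apply F[3]=+10.000 → step 4: x=-0.028, v=-0.403, θ₁=0.036, ω₁=1.116, θ₂=-0.044, ω₂=-0.090, θ₃=-0.064, ω₃=-0.036
apply F[4]=+10.000 → step 5: x=-0.034, v=-0.211, θ₁=0.055, ω₁=0.748, θ₂=-0.046, ω₂=-0.162, θ₃=-0.065, ω₃=-0.044
apply F[5]=+10.000 → step 6: x=-0.036, v=-0.023, θ₁=0.066, ω₁=0.423, θ₂=-0.051, ω₂=-0.252, θ₃=-0.066, ω₃=-0.052
apply F[6]=+10.000 → step 7: x=-0.035, v=0.160, θ₁=0.072, ω₁=0.124, θ₂=-0.057, ω₂=-0.355, θ₃=-0.067, ω₃=-0.058
apply F[7]=+10.000 → step 8: x=-0.030, v=0.344, θ₁=0.071, ω₁=-0.163, θ₂=-0.065, ω₂=-0.468, θ₃=-0.069, ω₃=-0.061
apply F[8]=+10.000 → step 9: x=-0.021, v=0.528, θ₁=0.065, ω₁=-0.452, θ₂=-0.075, ω₂=-0.585, θ₃=-0.070, ω₃=-0.061
apply F[9]=+10.000 → step 10: x=-0.009, v=0.716, θ₁=0.053, ω₁=-0.756, θ₂=-0.088, ω₂=-0.704, θ₃=-0.071, ω₃=-0.056
apply F[10]=+10.000 → step 11: x=0.007, v=0.910, θ₁=0.035, ω₁=-1.089, θ₂=-0.103, ω₂=-0.820, θ₃=-0.072, ω₃=-0.047
apply F[11]=+10.000 → step 12: x=0.028, v=1.112, θ₁=0.009, ω₁=-1.465, θ₂=-0.121, ω₂=-0.927, θ₃=-0.073, ω₃=-0.032
apply F[12]=+10.000 → step 13: x=0.052, v=1.322, θ₁=-0.024, ω₁=-1.896, θ₂=-0.140, ω₂=-1.020, θ₃=-0.073, ω₃=-0.012
apply F[13]=+10.000 → step 14: x=0.081, v=1.540, θ₁=-0.067, ω₁=-2.394, θ₂=-0.162, ω₂=-1.093, θ₃=-0.073, ω₃=0.010
apply F[14]=+10.000 → step 15: x=0.114, v=1.765, θ₁=-0.120, ω₁=-2.958, θ₂=-0.184, ω₂=-1.138, θ₃=-0.073, ω₃=0.031
apply F[15]=+10.000 → step 16: x=0.151, v=1.989, θ₁=-0.186, ω₁=-3.573, θ₂=-0.207, ω₂=-1.158, θ₃=-0.072, ω₃=0.046
apply F[16]=+10.000 → step 17: x=0.193, v=2.201, θ₁=-0.263, ω₁=-4.197, θ₂=-0.230, ω₂=-1.159, θ₃=-0.071, ω₃=0.047
apply F[17]=+10.000 → step 18: x=0.239, v=2.387, θ₁=-0.353, ω₁=-4.770, θ₂=-0.253, ω₂=-1.163, θ₃=-0.070, ω₃=0.029
apply F[18]=+10.000 → step 19: x=0.288, v=2.535, θ₁=-0.453, ω₁=-5.238, θ₂=-0.277, ω₂=-1.197, θ₃=-0.070, ω₃=-0.011
apply F[19]=+10.000 → step 20: x=0.340, v=2.644, θ₁=-0.562, ω₁=-5.582, θ₂=-0.302, ω₂=-1.280, θ₃=-0.071, ω₃=-0.069
apply F[20]=+10.000 → step 21: x=0.394, v=2.719, θ₁=-0.676, ω₁=-5.814, θ₂=-0.328, ω₂=-1.418, θ₃=-0.073, ω₃=-0.140
apply F[21]=+10.000 → step 22: x=0.449, v=2.765, θ₁=-0.794, ω₁=-5.964, θ₂=-0.359, ω₂=-1.608, θ₃=-0.077, ω₃=-0.220
apply F[22]=+10.000 → step 23: x=0.504, v=2.790, θ₁=-0.914, ω₁=-6.057, θ₂=-0.393, ω₂=-1.844, θ₃=-0.082, ω₃=-0.308
apply F[23]=+10.000 → step 24: x=0.560, v=2.798, θ₁=-1.036, ω₁=-6.112, θ₂=-0.433, ω₂=-2.119, θ₃=-0.089, ω₃=-0.402
apply F[24]=+10.000 → step 25: x=0.616, v=2.792, θ₁=-1.158, ω₁=-6.140, θ₂=-0.478, ω₂=-2.428, θ₃=-0.098, ω₃=-0.505
apply F[25]=+10.000 → step 26: x=0.672, v=2.774, θ₁=-1.281, ω₁=-6.143, θ₂=-0.530, ω₂=-2.767, θ₃=-0.109, ω₃=-0.619
apply F[26]=+10.000 → step 27: x=0.727, v=2.746, θ₁=-1.404, ω₁=-6.120, θ₂=-0.589, ω₂=-3.132, θ₃=-0.123, ω₃=-0.747
apply F[27]=+10.000 → step 28: x=0.782, v=2.710, θ₁=-1.526, ω₁=-6.066, θ₂=-0.655, ω₂=-3.522, θ₃=-0.139, ω₃=-0.893
apply F[28]=+10.000 → step 29: x=0.835, v=2.667, θ₁=-1.646, ω₁=-5.970, θ₂=-0.730, ω₂=-3.932, θ₃=-0.159, ω₃=-1.062
apply F[29]=+10.000 → step 30: x=0.888, v=2.620, θ₁=-1.764, ω₁=-5.820, θ₂=-0.813, ω₂=-4.358, θ₃=-0.182, ω₃=-1.261
apply F[30]=+10.000 → step 31: x=0.940, v=2.571, θ₁=-1.879, ω₁=-5.601, θ₂=-0.904, ω₂=-4.798, θ₃=-0.209, ω₃=-1.496
apply F[31]=+10.000 → step 32: x=0.991, v=2.523, θ₁=-1.988, ω₁=-5.297, θ₂=-1.005, ω₂=-5.244, θ₃=-0.242, ω₃=-1.776
apply F[32]=+10.000 → step 33: x=1.041, v=2.478, θ₁=-2.090, ω₁=-4.893, θ₂=-1.114, ω₂=-5.690, θ₃=-0.281, ω₃=-2.110
apply F[33]=+10.000 → step 34: x=1.090, v=2.437, θ₁=-2.183, ω₁=-4.377, θ₂=-1.232, ω₂=-6.131, θ₃=-0.327, ω₃=-2.507
apply F[34]=+10.000 → step 35: x=1.139, v=2.398, θ₁=-2.264, ω₁=-3.748, θ₂=-1.359, ω₂=-6.558, θ₃=-0.382, ω₃=-2.980
apply F[35]=+10.000 → step 36: x=1.186, v=2.357, θ₁=-2.332, ω₁=-3.018, θ₂=-1.495, ω₂=-6.965, θ₃=-0.447, ω₃=-3.540
apply F[36]=+10.000 → step 37: x=1.233, v=2.305, θ₁=-2.384, ω₁=-2.220, θ₂=-1.638, ω₂=-7.343, θ₃=-0.524, ω₃=-4.204
apply F[37]=+10.000 → step 38: x=1.278, v=2.229, θ₁=-2.421, ω₁=-1.417, θ₂=-1.788, ω₂=-7.673, θ₃=-0.616, ω₃=-4.994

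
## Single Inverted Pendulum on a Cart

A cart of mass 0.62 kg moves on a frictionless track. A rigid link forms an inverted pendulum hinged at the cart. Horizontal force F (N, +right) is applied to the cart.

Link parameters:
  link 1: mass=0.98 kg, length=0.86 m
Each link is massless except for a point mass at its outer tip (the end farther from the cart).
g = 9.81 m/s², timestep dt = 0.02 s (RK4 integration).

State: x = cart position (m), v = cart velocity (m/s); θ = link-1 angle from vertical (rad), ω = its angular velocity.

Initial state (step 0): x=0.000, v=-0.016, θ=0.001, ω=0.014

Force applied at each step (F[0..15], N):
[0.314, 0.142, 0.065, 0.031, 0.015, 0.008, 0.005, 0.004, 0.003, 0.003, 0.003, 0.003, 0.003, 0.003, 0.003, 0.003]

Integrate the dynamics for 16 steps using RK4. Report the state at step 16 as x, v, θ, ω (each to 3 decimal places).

Answer: x=-0.000, v=-0.000, θ=0.000, ω=-0.001

Derivation:
apply F[0]=+0.314 → step 1: x=-0.000, v=-0.006, θ=0.001, ω=0.003
apply F[1]=+0.142 → step 2: x=-0.000, v=-0.002, θ=0.001, ω=-0.002
apply F[2]=+0.065 → step 3: x=-0.000, v=-0.000, θ=0.001, ω=-0.004
apply F[3]=+0.031 → step 4: x=-0.000, v=0.000, θ=0.001, ω=-0.004
apply F[4]=+0.015 → step 5: x=-0.000, v=0.001, θ=0.001, ω=-0.004
apply F[5]=+0.008 → step 6: x=-0.000, v=0.001, θ=0.001, ω=-0.004
apply F[6]=+0.005 → step 7: x=-0.000, v=0.000, θ=0.001, ω=-0.003
apply F[7]=+0.004 → step 8: x=-0.000, v=0.000, θ=0.001, ω=-0.003
apply F[8]=+0.003 → step 9: x=-0.000, v=0.000, θ=0.001, ω=-0.003
apply F[9]=+0.003 → step 10: x=-0.000, v=0.000, θ=0.001, ω=-0.003
apply F[10]=+0.003 → step 11: x=-0.000, v=-0.000, θ=0.001, ω=-0.002
apply F[11]=+0.003 → step 12: x=-0.000, v=-0.000, θ=0.001, ω=-0.002
apply F[12]=+0.003 → step 13: x=-0.000, v=-0.000, θ=0.001, ω=-0.002
apply F[13]=+0.003 → step 14: x=-0.000, v=-0.000, θ=0.000, ω=-0.002
apply F[14]=+0.003 → step 15: x=-0.000, v=-0.000, θ=0.000, ω=-0.002
apply F[15]=+0.003 → step 16: x=-0.000, v=-0.000, θ=0.000, ω=-0.001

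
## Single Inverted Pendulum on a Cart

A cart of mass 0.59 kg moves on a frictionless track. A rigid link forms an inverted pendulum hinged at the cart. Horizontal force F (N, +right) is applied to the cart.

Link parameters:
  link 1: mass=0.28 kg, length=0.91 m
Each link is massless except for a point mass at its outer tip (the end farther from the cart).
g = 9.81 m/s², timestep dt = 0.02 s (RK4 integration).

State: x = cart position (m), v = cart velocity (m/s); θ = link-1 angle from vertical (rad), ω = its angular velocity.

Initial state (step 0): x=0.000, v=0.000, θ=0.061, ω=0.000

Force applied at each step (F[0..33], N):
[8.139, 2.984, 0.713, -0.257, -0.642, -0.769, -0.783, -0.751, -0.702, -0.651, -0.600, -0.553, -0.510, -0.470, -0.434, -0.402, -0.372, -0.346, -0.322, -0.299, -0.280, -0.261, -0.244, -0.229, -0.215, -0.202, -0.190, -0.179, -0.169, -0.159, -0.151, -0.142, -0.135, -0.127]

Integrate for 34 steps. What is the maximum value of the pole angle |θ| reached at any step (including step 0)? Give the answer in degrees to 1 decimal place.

apply F[0]=+8.139 → step 1: x=0.003, v=0.270, θ=0.058, ω=-0.283
apply F[1]=+2.984 → step 2: x=0.009, v=0.366, θ=0.052, ω=-0.377
apply F[2]=+0.713 → step 3: x=0.017, v=0.386, θ=0.044, ω=-0.388
apply F[3]=-0.257 → step 4: x=0.024, v=0.373, θ=0.036, ω=-0.366
apply F[4]=-0.642 → step 5: x=0.031, v=0.348, θ=0.029, ω=-0.331
apply F[5]=-0.769 → step 6: x=0.038, v=0.320, θ=0.023, ω=-0.294
apply F[6]=-0.783 → step 7: x=0.044, v=0.292, θ=0.018, ω=-0.259
apply F[7]=-0.751 → step 8: x=0.050, v=0.265, θ=0.013, ω=-0.226
apply F[8]=-0.702 → step 9: x=0.055, v=0.240, θ=0.009, ω=-0.196
apply F[9]=-0.651 → step 10: x=0.059, v=0.217, θ=0.005, ω=-0.170
apply F[10]=-0.600 → step 11: x=0.063, v=0.197, θ=0.002, ω=-0.147
apply F[11]=-0.553 → step 12: x=0.067, v=0.178, θ=-0.001, ω=-0.126
apply F[12]=-0.510 → step 13: x=0.071, v=0.161, θ=-0.003, ω=-0.108
apply F[13]=-0.470 → step 14: x=0.074, v=0.145, θ=-0.005, ω=-0.092
apply F[14]=-0.434 → step 15: x=0.076, v=0.131, θ=-0.007, ω=-0.077
apply F[15]=-0.402 → step 16: x=0.079, v=0.118, θ=-0.008, ω=-0.065
apply F[16]=-0.372 → step 17: x=0.081, v=0.106, θ=-0.010, ω=-0.054
apply F[17]=-0.346 → step 18: x=0.083, v=0.096, θ=-0.011, ω=-0.044
apply F[18]=-0.322 → step 19: x=0.085, v=0.086, θ=-0.011, ω=-0.036
apply F[19]=-0.299 → step 20: x=0.087, v=0.077, θ=-0.012, ω=-0.028
apply F[20]=-0.280 → step 21: x=0.088, v=0.068, θ=-0.013, ω=-0.022
apply F[21]=-0.261 → step 22: x=0.089, v=0.061, θ=-0.013, ω=-0.016
apply F[22]=-0.244 → step 23: x=0.090, v=0.054, θ=-0.013, ω=-0.011
apply F[23]=-0.229 → step 24: x=0.092, v=0.047, θ=-0.013, ω=-0.007
apply F[24]=-0.215 → step 25: x=0.092, v=0.041, θ=-0.013, ω=-0.003
apply F[25]=-0.202 → step 26: x=0.093, v=0.035, θ=-0.013, ω=0.000
apply F[26]=-0.190 → step 27: x=0.094, v=0.030, θ=-0.013, ω=0.003
apply F[27]=-0.179 → step 28: x=0.094, v=0.025, θ=-0.013, ω=0.005
apply F[28]=-0.169 → step 29: x=0.095, v=0.021, θ=-0.013, ω=0.008
apply F[29]=-0.159 → step 30: x=0.095, v=0.017, θ=-0.013, ω=0.009
apply F[30]=-0.151 → step 31: x=0.095, v=0.013, θ=-0.013, ω=0.011
apply F[31]=-0.142 → step 32: x=0.096, v=0.009, θ=-0.013, ω=0.012
apply F[32]=-0.135 → step 33: x=0.096, v=0.006, θ=-0.012, ω=0.013
apply F[33]=-0.127 → step 34: x=0.096, v=0.003, θ=-0.012, ω=0.014
Max |angle| over trajectory = 0.061 rad = 3.5°.

Answer: 3.5°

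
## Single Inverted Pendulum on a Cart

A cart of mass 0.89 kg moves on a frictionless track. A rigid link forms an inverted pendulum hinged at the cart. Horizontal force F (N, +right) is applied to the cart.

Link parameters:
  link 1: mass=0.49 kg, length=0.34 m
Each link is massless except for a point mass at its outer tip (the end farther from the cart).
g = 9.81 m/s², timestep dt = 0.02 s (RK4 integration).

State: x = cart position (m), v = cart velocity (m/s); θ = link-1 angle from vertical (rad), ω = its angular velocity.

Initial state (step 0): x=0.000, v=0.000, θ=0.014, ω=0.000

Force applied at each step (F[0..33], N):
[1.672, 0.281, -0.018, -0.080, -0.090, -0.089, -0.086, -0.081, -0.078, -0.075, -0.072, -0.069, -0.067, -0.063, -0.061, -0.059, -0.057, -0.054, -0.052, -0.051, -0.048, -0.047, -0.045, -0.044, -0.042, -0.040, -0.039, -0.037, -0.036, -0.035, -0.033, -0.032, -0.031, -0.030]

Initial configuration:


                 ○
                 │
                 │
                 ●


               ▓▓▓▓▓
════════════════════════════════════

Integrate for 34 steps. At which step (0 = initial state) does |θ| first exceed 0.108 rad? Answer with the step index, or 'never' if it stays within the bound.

Answer: never

Derivation:
apply F[0]=+1.672 → step 1: x=0.000, v=0.036, θ=0.013, ω=-0.098
apply F[1]=+0.281 → step 2: x=0.001, v=0.041, θ=0.011, ω=-0.106
apply F[2]=-0.018 → step 3: x=0.002, v=0.040, θ=0.009, ω=-0.096
apply F[3]=-0.080 → step 4: x=0.003, v=0.037, θ=0.007, ω=-0.084
apply F[4]=-0.090 → step 5: x=0.003, v=0.034, θ=0.006, ω=-0.072
apply F[5]=-0.089 → step 6: x=0.004, v=0.032, θ=0.004, ω=-0.062
apply F[6]=-0.086 → step 7: x=0.005, v=0.029, θ=0.003, ω=-0.053
apply F[7]=-0.081 → step 8: x=0.005, v=0.027, θ=0.002, ω=-0.045
apply F[8]=-0.078 → step 9: x=0.006, v=0.025, θ=0.001, ω=-0.038
apply F[9]=-0.075 → step 10: x=0.006, v=0.024, θ=0.001, ω=-0.032
apply F[10]=-0.072 → step 11: x=0.007, v=0.022, θ=0.000, ω=-0.027
apply F[11]=-0.069 → step 12: x=0.007, v=0.020, θ=-0.000, ω=-0.023
apply F[12]=-0.067 → step 13: x=0.008, v=0.019, θ=-0.001, ω=-0.019
apply F[13]=-0.063 → step 14: x=0.008, v=0.018, θ=-0.001, ω=-0.016
apply F[14]=-0.061 → step 15: x=0.008, v=0.016, θ=-0.002, ω=-0.013
apply F[15]=-0.059 → step 16: x=0.009, v=0.015, θ=-0.002, ω=-0.011
apply F[16]=-0.057 → step 17: x=0.009, v=0.014, θ=-0.002, ω=-0.008
apply F[17]=-0.054 → step 18: x=0.009, v=0.013, θ=-0.002, ω=-0.007
apply F[18]=-0.052 → step 19: x=0.009, v=0.012, θ=-0.002, ω=-0.005
apply F[19]=-0.051 → step 20: x=0.010, v=0.011, θ=-0.002, ω=-0.004
apply F[20]=-0.048 → step 21: x=0.010, v=0.011, θ=-0.002, ω=-0.003
apply F[21]=-0.047 → step 22: x=0.010, v=0.010, θ=-0.002, ω=-0.002
apply F[22]=-0.045 → step 23: x=0.010, v=0.009, θ=-0.002, ω=-0.001
apply F[23]=-0.044 → step 24: x=0.010, v=0.008, θ=-0.002, ω=-0.000
apply F[24]=-0.042 → step 25: x=0.011, v=0.008, θ=-0.002, ω=0.000
apply F[25]=-0.040 → step 26: x=0.011, v=0.007, θ=-0.002, ω=0.001
apply F[26]=-0.039 → step 27: x=0.011, v=0.006, θ=-0.002, ω=0.001
apply F[27]=-0.037 → step 28: x=0.011, v=0.006, θ=-0.002, ω=0.002
apply F[28]=-0.036 → step 29: x=0.011, v=0.005, θ=-0.002, ω=0.002
apply F[29]=-0.035 → step 30: x=0.011, v=0.005, θ=-0.002, ω=0.002
apply F[30]=-0.033 → step 31: x=0.011, v=0.004, θ=-0.002, ω=0.002
apply F[31]=-0.032 → step 32: x=0.011, v=0.004, θ=-0.002, ω=0.003
apply F[32]=-0.031 → step 33: x=0.011, v=0.003, θ=-0.002, ω=0.003
apply F[33]=-0.030 → step 34: x=0.011, v=0.003, θ=-0.002, ω=0.003
max |θ| = 0.014 ≤ 0.108 over all 35 states.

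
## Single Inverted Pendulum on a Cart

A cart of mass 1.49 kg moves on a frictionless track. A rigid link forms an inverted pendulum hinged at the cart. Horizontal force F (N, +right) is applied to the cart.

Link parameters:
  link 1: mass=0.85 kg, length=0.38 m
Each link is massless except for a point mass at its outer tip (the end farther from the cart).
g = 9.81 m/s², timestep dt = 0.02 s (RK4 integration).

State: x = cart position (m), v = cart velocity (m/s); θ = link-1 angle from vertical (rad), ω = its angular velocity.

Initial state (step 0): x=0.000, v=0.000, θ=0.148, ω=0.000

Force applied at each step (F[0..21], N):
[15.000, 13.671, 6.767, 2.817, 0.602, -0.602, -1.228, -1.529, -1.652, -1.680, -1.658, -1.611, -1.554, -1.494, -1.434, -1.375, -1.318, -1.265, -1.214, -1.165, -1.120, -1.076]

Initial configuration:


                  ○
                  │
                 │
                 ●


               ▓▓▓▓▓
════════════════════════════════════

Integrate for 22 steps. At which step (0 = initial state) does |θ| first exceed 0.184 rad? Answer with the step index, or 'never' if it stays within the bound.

apply F[0]=+15.000 → step 1: x=0.002, v=0.183, θ=0.144, ω=-0.401
apply F[1]=+13.671 → step 2: x=0.007, v=0.350, θ=0.132, ω=-0.764
apply F[2]=+6.767 → step 3: x=0.015, v=0.426, θ=0.116, ω=-0.900
apply F[3]=+2.817 → step 4: x=0.024, v=0.452, θ=0.098, ω=-0.913
apply F[4]=+0.602 → step 5: x=0.033, v=0.451, θ=0.080, ω=-0.864
apply F[5]=-0.602 → step 6: x=0.042, v=0.435, θ=0.063, ω=-0.785
apply F[6]=-1.228 → step 7: x=0.050, v=0.413, θ=0.049, ω=-0.697
apply F[7]=-1.529 → step 8: x=0.058, v=0.388, θ=0.036, ω=-0.610
apply F[8]=-1.652 → step 9: x=0.066, v=0.362, θ=0.024, ω=-0.527
apply F[9]=-1.680 → step 10: x=0.073, v=0.337, θ=0.014, ω=-0.453
apply F[10]=-1.658 → step 11: x=0.079, v=0.314, θ=0.006, ω=-0.386
apply F[11]=-1.611 → step 12: x=0.085, v=0.292, θ=-0.001, ω=-0.327
apply F[12]=-1.554 → step 13: x=0.091, v=0.272, θ=-0.007, ω=-0.275
apply F[13]=-1.494 → step 14: x=0.096, v=0.253, θ=-0.012, ω=-0.230
apply F[14]=-1.434 → step 15: x=0.101, v=0.235, θ=-0.016, ω=-0.191
apply F[15]=-1.375 → step 16: x=0.105, v=0.219, θ=-0.020, ω=-0.158
apply F[16]=-1.318 → step 17: x=0.110, v=0.203, θ=-0.023, ω=-0.128
apply F[17]=-1.265 → step 18: x=0.114, v=0.189, θ=-0.025, ω=-0.103
apply F[18]=-1.214 → step 19: x=0.117, v=0.176, θ=-0.027, ω=-0.081
apply F[19]=-1.165 → step 20: x=0.121, v=0.163, θ=-0.028, ω=-0.062
apply F[20]=-1.120 → step 21: x=0.124, v=0.151, θ=-0.029, ω=-0.046
apply F[21]=-1.076 → step 22: x=0.127, v=0.140, θ=-0.030, ω=-0.032
max |θ| = 0.148 ≤ 0.184 over all 23 states.

Answer: never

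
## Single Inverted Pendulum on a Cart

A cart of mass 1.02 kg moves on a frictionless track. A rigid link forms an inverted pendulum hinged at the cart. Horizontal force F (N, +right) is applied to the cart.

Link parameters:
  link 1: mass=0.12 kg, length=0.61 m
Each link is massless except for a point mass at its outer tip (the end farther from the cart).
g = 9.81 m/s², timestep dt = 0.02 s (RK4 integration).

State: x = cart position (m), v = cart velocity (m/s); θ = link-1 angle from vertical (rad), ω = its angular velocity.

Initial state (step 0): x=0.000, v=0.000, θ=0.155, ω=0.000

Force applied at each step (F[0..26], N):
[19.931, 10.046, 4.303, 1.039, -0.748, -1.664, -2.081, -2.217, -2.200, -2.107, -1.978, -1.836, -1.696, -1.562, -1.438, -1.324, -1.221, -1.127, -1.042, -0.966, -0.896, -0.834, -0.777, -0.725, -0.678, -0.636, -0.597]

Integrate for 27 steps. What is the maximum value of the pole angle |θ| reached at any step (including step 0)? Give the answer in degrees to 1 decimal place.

Answer: 8.9°

Derivation:
apply F[0]=+19.931 → step 1: x=0.004, v=0.386, θ=0.149, ω=-0.577
apply F[1]=+10.046 → step 2: x=0.014, v=0.580, θ=0.135, ω=-0.845
apply F[2]=+4.303 → step 3: x=0.026, v=0.661, θ=0.117, ω=-0.937
apply F[3]=+1.039 → step 4: x=0.039, v=0.679, θ=0.099, ω=-0.932
apply F[4]=-0.748 → step 5: x=0.053, v=0.663, θ=0.080, ω=-0.876
apply F[5]=-1.664 → step 6: x=0.066, v=0.628, θ=0.064, ω=-0.797
apply F[6]=-2.081 → step 7: x=0.078, v=0.586, θ=0.049, ω=-0.710
apply F[7]=-2.217 → step 8: x=0.089, v=0.542, θ=0.035, ω=-0.624
apply F[8]=-2.200 → step 9: x=0.099, v=0.498, θ=0.024, ω=-0.543
apply F[9]=-2.107 → step 10: x=0.109, v=0.456, θ=0.014, ω=-0.468
apply F[10]=-1.978 → step 11: x=0.118, v=0.417, θ=0.005, ω=-0.401
apply F[11]=-1.836 → step 12: x=0.126, v=0.381, θ=-0.002, ω=-0.342
apply F[12]=-1.696 → step 13: x=0.133, v=0.348, θ=-0.009, ω=-0.289
apply F[13]=-1.562 → step 14: x=0.140, v=0.318, θ=-0.014, ω=-0.243
apply F[14]=-1.438 → step 15: x=0.146, v=0.290, θ=-0.019, ω=-0.203
apply F[15]=-1.324 → step 16: x=0.151, v=0.265, θ=-0.022, ω=-0.168
apply F[16]=-1.221 → step 17: x=0.156, v=0.241, θ=-0.025, ω=-0.137
apply F[17]=-1.127 → step 18: x=0.161, v=0.220, θ=-0.028, ω=-0.111
apply F[18]=-1.042 → step 19: x=0.165, v=0.200, θ=-0.030, ω=-0.087
apply F[19]=-0.966 → step 20: x=0.169, v=0.182, θ=-0.031, ω=-0.067
apply F[20]=-0.896 → step 21: x=0.172, v=0.165, θ=-0.033, ω=-0.050
apply F[21]=-0.834 → step 22: x=0.176, v=0.149, θ=-0.033, ω=-0.035
apply F[22]=-0.777 → step 23: x=0.178, v=0.135, θ=-0.034, ω=-0.022
apply F[23]=-0.725 → step 24: x=0.181, v=0.121, θ=-0.034, ω=-0.011
apply F[24]=-0.678 → step 25: x=0.183, v=0.109, θ=-0.034, ω=-0.002
apply F[25]=-0.636 → step 26: x=0.185, v=0.097, θ=-0.034, ω=0.006
apply F[26]=-0.597 → step 27: x=0.187, v=0.086, θ=-0.034, ω=0.013
Max |angle| over trajectory = 0.155 rad = 8.9°.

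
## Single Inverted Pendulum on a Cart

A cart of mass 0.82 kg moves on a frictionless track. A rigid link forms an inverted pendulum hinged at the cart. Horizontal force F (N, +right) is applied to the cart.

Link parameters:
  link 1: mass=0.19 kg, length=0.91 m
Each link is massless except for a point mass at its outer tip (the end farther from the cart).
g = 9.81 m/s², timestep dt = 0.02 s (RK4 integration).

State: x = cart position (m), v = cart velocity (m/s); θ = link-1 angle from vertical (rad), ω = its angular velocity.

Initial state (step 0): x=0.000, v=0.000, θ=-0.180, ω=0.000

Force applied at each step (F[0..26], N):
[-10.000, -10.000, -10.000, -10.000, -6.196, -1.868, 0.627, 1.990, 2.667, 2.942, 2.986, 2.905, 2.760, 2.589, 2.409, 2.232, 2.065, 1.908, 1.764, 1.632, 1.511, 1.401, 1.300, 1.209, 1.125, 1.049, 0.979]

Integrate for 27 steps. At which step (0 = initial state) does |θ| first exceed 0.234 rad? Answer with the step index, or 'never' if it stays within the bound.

Answer: never

Derivation:
apply F[0]=-10.000 → step 1: x=-0.002, v=-0.234, θ=-0.178, ω=0.215
apply F[1]=-10.000 → step 2: x=-0.009, v=-0.469, θ=-0.171, ω=0.431
apply F[2]=-10.000 → step 3: x=-0.021, v=-0.704, θ=-0.161, ω=0.650
apply F[3]=-10.000 → step 4: x=-0.038, v=-0.940, θ=-0.145, ω=0.874
apply F[4]=-6.196 → step 5: x=-0.058, v=-1.085, θ=-0.127, ω=1.002
apply F[5]=-1.868 → step 6: x=-0.080, v=-1.126, θ=-0.106, ω=1.022
apply F[6]=+0.627 → step 7: x=-0.102, v=-1.106, θ=-0.086, ω=0.980
apply F[7]=+1.990 → step 8: x=-0.124, v=-1.055, θ=-0.068, ω=0.907
apply F[8]=+2.667 → step 9: x=-0.144, v=-0.987, θ=-0.050, ω=0.820
apply F[9]=+2.942 → step 10: x=-0.163, v=-0.914, θ=-0.035, ω=0.730
apply F[10]=+2.986 → step 11: x=-0.181, v=-0.840, θ=-0.021, ω=0.643
apply F[11]=+2.905 → step 12: x=-0.197, v=-0.768, θ=-0.009, ω=0.561
apply F[12]=+2.760 → step 13: x=-0.212, v=-0.701, θ=0.001, ω=0.486
apply F[13]=+2.589 → step 14: x=-0.225, v=-0.638, θ=0.011, ω=0.418
apply F[14]=+2.409 → step 15: x=-0.237, v=-0.580, θ=0.018, ω=0.358
apply F[15]=+2.232 → step 16: x=-0.248, v=-0.526, θ=0.025, ω=0.304
apply F[16]=+2.065 → step 17: x=-0.258, v=-0.477, θ=0.030, ω=0.256
apply F[17]=+1.908 → step 18: x=-0.267, v=-0.432, θ=0.035, ω=0.213
apply F[18]=+1.764 → step 19: x=-0.276, v=-0.391, θ=0.039, ω=0.176
apply F[19]=+1.632 → step 20: x=-0.283, v=-0.353, θ=0.042, ω=0.143
apply F[20]=+1.511 → step 21: x=-0.290, v=-0.318, θ=0.045, ω=0.114
apply F[21]=+1.401 → step 22: x=-0.296, v=-0.286, θ=0.047, ω=0.089
apply F[22]=+1.300 → step 23: x=-0.301, v=-0.256, θ=0.048, ω=0.067
apply F[23]=+1.209 → step 24: x=-0.306, v=-0.229, θ=0.050, ω=0.047
apply F[24]=+1.125 → step 25: x=-0.310, v=-0.204, θ=0.050, ω=0.030
apply F[25]=+1.049 → step 26: x=-0.314, v=-0.181, θ=0.051, ω=0.016
apply F[26]=+0.979 → step 27: x=-0.318, v=-0.159, θ=0.051, ω=0.003
max |θ| = 0.180 ≤ 0.234 over all 28 states.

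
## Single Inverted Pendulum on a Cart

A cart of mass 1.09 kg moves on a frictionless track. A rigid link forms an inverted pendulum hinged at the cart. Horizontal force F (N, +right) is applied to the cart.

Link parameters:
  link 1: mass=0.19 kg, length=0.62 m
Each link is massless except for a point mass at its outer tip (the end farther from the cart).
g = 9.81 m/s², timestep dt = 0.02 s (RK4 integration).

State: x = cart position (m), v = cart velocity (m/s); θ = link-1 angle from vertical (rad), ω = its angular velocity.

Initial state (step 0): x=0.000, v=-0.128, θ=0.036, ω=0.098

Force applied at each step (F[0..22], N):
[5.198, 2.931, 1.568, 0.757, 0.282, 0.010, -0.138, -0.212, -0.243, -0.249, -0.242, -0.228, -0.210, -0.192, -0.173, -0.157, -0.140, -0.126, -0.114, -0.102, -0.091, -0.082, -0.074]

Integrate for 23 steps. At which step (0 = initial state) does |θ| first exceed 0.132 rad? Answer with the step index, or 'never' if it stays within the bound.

apply F[0]=+5.198 → step 1: x=-0.002, v=-0.034, θ=0.037, ω=-0.042
apply F[1]=+2.931 → step 2: x=-0.002, v=0.019, θ=0.035, ω=-0.115
apply F[2]=+1.568 → step 3: x=-0.001, v=0.046, θ=0.032, ω=-0.149
apply F[3]=+0.757 → step 4: x=-0.000, v=0.059, θ=0.029, ω=-0.160
apply F[4]=+0.282 → step 5: x=0.001, v=0.063, θ=0.026, ω=-0.158
apply F[5]=+0.010 → step 6: x=0.002, v=0.063, θ=0.023, ω=-0.150
apply F[6]=-0.138 → step 7: x=0.004, v=0.059, θ=0.020, ω=-0.137
apply F[7]=-0.212 → step 8: x=0.005, v=0.055, θ=0.018, ω=-0.124
apply F[8]=-0.243 → step 9: x=0.006, v=0.050, θ=0.015, ω=-0.111
apply F[9]=-0.249 → step 10: x=0.007, v=0.045, θ=0.013, ω=-0.098
apply F[10]=-0.242 → step 11: x=0.008, v=0.040, θ=0.011, ω=-0.087
apply F[11]=-0.228 → step 12: x=0.008, v=0.035, θ=0.010, ω=-0.076
apply F[12]=-0.210 → step 13: x=0.009, v=0.031, θ=0.008, ω=-0.067
apply F[13]=-0.192 → step 14: x=0.010, v=0.027, θ=0.007, ω=-0.058
apply F[14]=-0.173 → step 15: x=0.010, v=0.024, θ=0.006, ω=-0.051
apply F[15]=-0.157 → step 16: x=0.011, v=0.021, θ=0.005, ω=-0.044
apply F[16]=-0.140 → step 17: x=0.011, v=0.018, θ=0.004, ω=-0.038
apply F[17]=-0.126 → step 18: x=0.011, v=0.016, θ=0.003, ω=-0.033
apply F[18]=-0.114 → step 19: x=0.012, v=0.014, θ=0.003, ω=-0.029
apply F[19]=-0.102 → step 20: x=0.012, v=0.012, θ=0.002, ω=-0.025
apply F[20]=-0.091 → step 21: x=0.012, v=0.010, θ=0.002, ω=-0.021
apply F[21]=-0.082 → step 22: x=0.012, v=0.008, θ=0.001, ω=-0.018
apply F[22]=-0.074 → step 23: x=0.012, v=0.007, θ=0.001, ω=-0.016
max |θ| = 0.037 ≤ 0.132 over all 24 states.

Answer: never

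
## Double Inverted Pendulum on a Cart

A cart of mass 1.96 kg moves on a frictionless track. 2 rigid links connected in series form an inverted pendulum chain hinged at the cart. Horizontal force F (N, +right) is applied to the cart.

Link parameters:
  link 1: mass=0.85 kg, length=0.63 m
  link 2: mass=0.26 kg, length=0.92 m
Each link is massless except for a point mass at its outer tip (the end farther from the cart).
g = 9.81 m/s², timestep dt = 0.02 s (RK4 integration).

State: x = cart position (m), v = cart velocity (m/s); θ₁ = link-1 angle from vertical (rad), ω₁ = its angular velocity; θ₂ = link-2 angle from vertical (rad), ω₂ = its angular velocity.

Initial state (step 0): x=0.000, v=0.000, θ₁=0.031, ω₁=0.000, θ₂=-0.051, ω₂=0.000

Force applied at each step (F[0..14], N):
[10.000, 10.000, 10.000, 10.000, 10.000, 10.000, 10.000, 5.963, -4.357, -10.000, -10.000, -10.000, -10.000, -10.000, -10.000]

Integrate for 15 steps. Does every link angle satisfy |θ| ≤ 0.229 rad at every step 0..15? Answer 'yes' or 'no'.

Answer: yes

Derivation:
apply F[0]=+10.000 → step 1: x=0.001, v=0.099, θ₁=0.030, ω₁=-0.139, θ₂=-0.051, ω₂=-0.023
apply F[1]=+10.000 → step 2: x=0.004, v=0.198, θ₁=0.025, ω₁=-0.280, θ₂=-0.052, ω₂=-0.045
apply F[2]=+10.000 → step 3: x=0.009, v=0.297, θ₁=0.018, ω₁=-0.424, θ₂=-0.053, ω₂=-0.066
apply F[3]=+10.000 → step 4: x=0.016, v=0.398, θ₁=0.008, ω₁=-0.573, θ₂=-0.055, ω₂=-0.085
apply F[4]=+10.000 → step 5: x=0.025, v=0.499, θ₁=-0.005, ω₁=-0.728, θ₂=-0.056, ω₂=-0.100
apply F[5]=+10.000 → step 6: x=0.036, v=0.603, θ₁=-0.021, ω₁=-0.892, θ₂=-0.059, ω₂=-0.112
apply F[6]=+10.000 → step 7: x=0.049, v=0.708, θ₁=-0.040, ω₁=-1.066, θ₂=-0.061, ω₂=-0.120
apply F[7]=+5.963 → step 8: x=0.064, v=0.774, θ₁=-0.063, ω₁=-1.186, θ₂=-0.063, ω₂=-0.122
apply F[8]=-4.357 → step 9: x=0.079, v=0.737, θ₁=-0.086, ω₁=-1.151, θ₂=-0.066, ω₂=-0.120
apply F[9]=-10.000 → step 10: x=0.093, v=0.645, θ₁=-0.108, ω₁=-1.040, θ₂=-0.068, ω₂=-0.112
apply F[10]=-10.000 → step 11: x=0.105, v=0.556, θ₁=-0.128, ω₁=-0.940, θ₂=-0.070, ω₂=-0.098
apply F[11]=-10.000 → step 12: x=0.115, v=0.469, θ₁=-0.146, ω₁=-0.852, θ₂=-0.072, ω₂=-0.080
apply F[12]=-10.000 → step 13: x=0.123, v=0.385, θ₁=-0.162, ω₁=-0.775, θ₂=-0.073, ω₂=-0.057
apply F[13]=-10.000 → step 14: x=0.130, v=0.302, θ₁=-0.177, ω₁=-0.707, θ₂=-0.074, ω₂=-0.030
apply F[14]=-10.000 → step 15: x=0.136, v=0.220, θ₁=-0.190, ω₁=-0.648, θ₂=-0.074, ω₂=0.001
Max |angle| over trajectory = 0.190 rad; bound = 0.229 → within bound.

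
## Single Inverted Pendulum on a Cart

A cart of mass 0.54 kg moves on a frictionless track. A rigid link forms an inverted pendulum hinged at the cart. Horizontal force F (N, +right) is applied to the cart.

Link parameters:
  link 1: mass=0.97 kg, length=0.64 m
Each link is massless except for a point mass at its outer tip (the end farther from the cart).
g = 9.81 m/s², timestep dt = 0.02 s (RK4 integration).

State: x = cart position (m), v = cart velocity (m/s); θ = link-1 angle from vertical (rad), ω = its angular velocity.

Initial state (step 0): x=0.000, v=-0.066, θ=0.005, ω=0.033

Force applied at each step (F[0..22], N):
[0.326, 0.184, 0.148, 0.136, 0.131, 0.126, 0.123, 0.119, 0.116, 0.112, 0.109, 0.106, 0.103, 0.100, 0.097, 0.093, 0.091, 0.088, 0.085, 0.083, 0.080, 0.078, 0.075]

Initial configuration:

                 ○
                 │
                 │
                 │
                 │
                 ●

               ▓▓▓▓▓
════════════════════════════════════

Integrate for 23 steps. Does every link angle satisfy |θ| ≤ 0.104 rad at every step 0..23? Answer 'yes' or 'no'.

Answer: yes

Derivation:
apply F[0]=+0.326 → step 1: x=-0.001, v=-0.056, θ=0.006, ω=0.019
apply F[1]=+0.184 → step 2: x=-0.002, v=-0.051, θ=0.006, ω=0.013
apply F[2]=+0.148 → step 3: x=-0.003, v=-0.048, θ=0.006, ω=0.009
apply F[3]=+0.136 → step 4: x=-0.004, v=-0.045, θ=0.006, ω=0.007
apply F[4]=+0.131 → step 5: x=-0.005, v=-0.042, θ=0.006, ω=0.005
apply F[5]=+0.126 → step 6: x=-0.006, v=-0.040, θ=0.006, ω=0.003
apply F[6]=+0.123 → step 7: x=-0.007, v=-0.037, θ=0.006, ω=0.001
apply F[7]=+0.119 → step 8: x=-0.007, v=-0.035, θ=0.006, ω=-0.000
apply F[8]=+0.116 → step 9: x=-0.008, v=-0.033, θ=0.006, ω=-0.001
apply F[9]=+0.112 → step 10: x=-0.009, v=-0.031, θ=0.006, ω=-0.002
apply F[10]=+0.109 → step 11: x=-0.009, v=-0.030, θ=0.006, ω=-0.003
apply F[11]=+0.106 → step 12: x=-0.010, v=-0.028, θ=0.006, ω=-0.004
apply F[12]=+0.103 → step 13: x=-0.010, v=-0.026, θ=0.006, ω=-0.005
apply F[13]=+0.100 → step 14: x=-0.011, v=-0.025, θ=0.006, ω=-0.005
apply F[14]=+0.097 → step 15: x=-0.011, v=-0.023, θ=0.006, ω=-0.005
apply F[15]=+0.093 → step 16: x=-0.012, v=-0.022, θ=0.006, ω=-0.006
apply F[16]=+0.091 → step 17: x=-0.012, v=-0.021, θ=0.006, ω=-0.006
apply F[17]=+0.088 → step 18: x=-0.013, v=-0.019, θ=0.006, ω=-0.006
apply F[18]=+0.085 → step 19: x=-0.013, v=-0.018, θ=0.006, ω=-0.006
apply F[19]=+0.083 → step 20: x=-0.013, v=-0.017, θ=0.005, ω=-0.007
apply F[20]=+0.080 → step 21: x=-0.014, v=-0.016, θ=0.005, ω=-0.007
apply F[21]=+0.078 → step 22: x=-0.014, v=-0.015, θ=0.005, ω=-0.007
apply F[22]=+0.075 → step 23: x=-0.014, v=-0.014, θ=0.005, ω=-0.007
Max |angle| over trajectory = 0.006 rad; bound = 0.104 → within bound.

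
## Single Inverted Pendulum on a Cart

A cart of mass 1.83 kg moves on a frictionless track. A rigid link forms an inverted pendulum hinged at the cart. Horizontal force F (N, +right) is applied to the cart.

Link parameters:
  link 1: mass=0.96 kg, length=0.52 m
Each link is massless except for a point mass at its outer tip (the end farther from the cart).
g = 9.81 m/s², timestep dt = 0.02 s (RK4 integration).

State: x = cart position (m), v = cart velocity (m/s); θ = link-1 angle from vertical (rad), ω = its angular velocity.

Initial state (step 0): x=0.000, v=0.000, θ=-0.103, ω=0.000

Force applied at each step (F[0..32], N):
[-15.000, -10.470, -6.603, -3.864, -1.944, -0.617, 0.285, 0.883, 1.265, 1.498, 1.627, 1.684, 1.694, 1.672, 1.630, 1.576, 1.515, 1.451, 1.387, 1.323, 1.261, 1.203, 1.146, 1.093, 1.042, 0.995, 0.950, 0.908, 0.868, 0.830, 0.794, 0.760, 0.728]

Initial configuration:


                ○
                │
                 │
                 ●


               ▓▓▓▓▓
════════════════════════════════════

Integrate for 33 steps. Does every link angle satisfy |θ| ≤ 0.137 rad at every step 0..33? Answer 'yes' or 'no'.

Answer: yes

Derivation:
apply F[0]=-15.000 → step 1: x=-0.002, v=-0.153, θ=-0.100, ω=0.254
apply F[1]=-10.470 → step 2: x=-0.006, v=-0.257, θ=-0.094, ω=0.416
apply F[2]=-6.603 → step 3: x=-0.011, v=-0.320, θ=-0.085, ω=0.503
apply F[3]=-3.864 → step 4: x=-0.018, v=-0.354, θ=-0.074, ω=0.538
apply F[4]=-1.944 → step 5: x=-0.025, v=-0.368, θ=-0.063, ω=0.540
apply F[5]=-0.617 → step 6: x=-0.033, v=-0.369, θ=-0.053, ω=0.519
apply F[6]=+0.285 → step 7: x=-0.040, v=-0.361, θ=-0.043, ω=0.486
apply F[7]=+0.883 → step 8: x=-0.047, v=-0.347, θ=-0.034, ω=0.446
apply F[8]=+1.265 → step 9: x=-0.054, v=-0.330, θ=-0.025, ω=0.402
apply F[9]=+1.498 → step 10: x=-0.060, v=-0.312, θ=-0.017, ω=0.359
apply F[10]=+1.627 → step 11: x=-0.066, v=-0.293, θ=-0.011, ω=0.317
apply F[11]=+1.684 → step 12: x=-0.072, v=-0.274, θ=-0.005, ω=0.277
apply F[12]=+1.694 → step 13: x=-0.077, v=-0.255, θ=0.000, ω=0.240
apply F[13]=+1.672 → step 14: x=-0.082, v=-0.237, θ=0.005, ω=0.206
apply F[14]=+1.630 → step 15: x=-0.087, v=-0.220, θ=0.009, ω=0.176
apply F[15]=+1.576 → step 16: x=-0.091, v=-0.204, θ=0.012, ω=0.149
apply F[16]=+1.515 → step 17: x=-0.095, v=-0.188, θ=0.015, ω=0.125
apply F[17]=+1.451 → step 18: x=-0.099, v=-0.174, θ=0.017, ω=0.103
apply F[18]=+1.387 → step 19: x=-0.102, v=-0.161, θ=0.019, ω=0.084
apply F[19]=+1.323 → step 20: x=-0.105, v=-0.148, θ=0.020, ω=0.068
apply F[20]=+1.261 → step 21: x=-0.108, v=-0.137, θ=0.022, ω=0.053
apply F[21]=+1.203 → step 22: x=-0.110, v=-0.126, θ=0.022, ω=0.041
apply F[22]=+1.146 → step 23: x=-0.113, v=-0.116, θ=0.023, ω=0.030
apply F[23]=+1.093 → step 24: x=-0.115, v=-0.106, θ=0.024, ω=0.020
apply F[24]=+1.042 → step 25: x=-0.117, v=-0.097, θ=0.024, ω=0.012
apply F[25]=+0.995 → step 26: x=-0.119, v=-0.089, θ=0.024, ω=0.005
apply F[26]=+0.950 → step 27: x=-0.121, v=-0.081, θ=0.024, ω=-0.001
apply F[27]=+0.908 → step 28: x=-0.122, v=-0.074, θ=0.024, ω=-0.006
apply F[28]=+0.868 → step 29: x=-0.124, v=-0.067, θ=0.024, ω=-0.010
apply F[29]=+0.830 → step 30: x=-0.125, v=-0.060, θ=0.024, ω=-0.014
apply F[30]=+0.794 → step 31: x=-0.126, v=-0.054, θ=0.023, ω=-0.017
apply F[31]=+0.760 → step 32: x=-0.127, v=-0.048, θ=0.023, ω=-0.020
apply F[32]=+0.728 → step 33: x=-0.128, v=-0.042, θ=0.023, ω=-0.022
Max |angle| over trajectory = 0.103 rad; bound = 0.137 → within bound.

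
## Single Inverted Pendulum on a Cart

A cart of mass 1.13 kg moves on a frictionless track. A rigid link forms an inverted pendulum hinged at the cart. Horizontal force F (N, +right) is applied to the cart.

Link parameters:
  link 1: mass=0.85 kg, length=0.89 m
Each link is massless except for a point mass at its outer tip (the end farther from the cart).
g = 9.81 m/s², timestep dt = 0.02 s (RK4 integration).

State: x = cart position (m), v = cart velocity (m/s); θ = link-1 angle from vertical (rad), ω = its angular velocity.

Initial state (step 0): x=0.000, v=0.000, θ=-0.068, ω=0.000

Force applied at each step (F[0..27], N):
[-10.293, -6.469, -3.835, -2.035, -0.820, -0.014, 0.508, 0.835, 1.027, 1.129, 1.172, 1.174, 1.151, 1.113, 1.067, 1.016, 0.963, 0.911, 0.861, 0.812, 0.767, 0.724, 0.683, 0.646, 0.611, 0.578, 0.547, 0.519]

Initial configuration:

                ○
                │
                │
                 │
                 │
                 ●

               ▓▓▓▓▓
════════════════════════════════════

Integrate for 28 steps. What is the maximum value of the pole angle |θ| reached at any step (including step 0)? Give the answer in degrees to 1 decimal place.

apply F[0]=-10.293 → step 1: x=-0.002, v=-0.172, θ=-0.066, ω=0.178
apply F[1]=-6.469 → step 2: x=-0.006, v=-0.276, θ=-0.062, ω=0.281
apply F[2]=-3.835 → step 3: x=-0.012, v=-0.336, θ=-0.055, ω=0.334
apply F[3]=-2.035 → step 4: x=-0.019, v=-0.364, θ=-0.049, ω=0.355
apply F[4]=-0.820 → step 5: x=-0.027, v=-0.372, θ=-0.042, ω=0.354
apply F[5]=-0.014 → step 6: x=-0.034, v=-0.367, θ=-0.035, ω=0.339
apply F[6]=+0.508 → step 7: x=-0.041, v=-0.353, θ=-0.028, ω=0.317
apply F[7]=+0.835 → step 8: x=-0.048, v=-0.335, θ=-0.022, ω=0.291
apply F[8]=+1.027 → step 9: x=-0.055, v=-0.314, θ=-0.016, ω=0.263
apply F[9]=+1.129 → step 10: x=-0.061, v=-0.292, θ=-0.011, ω=0.236
apply F[10]=+1.172 → step 11: x=-0.066, v=-0.270, θ=-0.007, ω=0.209
apply F[11]=+1.174 → step 12: x=-0.071, v=-0.248, θ=-0.003, ω=0.183
apply F[12]=+1.151 → step 13: x=-0.076, v=-0.228, θ=0.000, ω=0.160
apply F[13]=+1.113 → step 14: x=-0.081, v=-0.208, θ=0.003, ω=0.139
apply F[14]=+1.067 → step 15: x=-0.085, v=-0.190, θ=0.006, ω=0.119
apply F[15]=+1.016 → step 16: x=-0.088, v=-0.173, θ=0.008, ω=0.102
apply F[16]=+0.963 → step 17: x=-0.091, v=-0.157, θ=0.010, ω=0.086
apply F[17]=+0.911 → step 18: x=-0.094, v=-0.143, θ=0.012, ω=0.072
apply F[18]=+0.861 → step 19: x=-0.097, v=-0.129, θ=0.013, ω=0.060
apply F[19]=+0.812 → step 20: x=-0.100, v=-0.117, θ=0.014, ω=0.049
apply F[20]=+0.767 → step 21: x=-0.102, v=-0.105, θ=0.015, ω=0.039
apply F[21]=+0.724 → step 22: x=-0.104, v=-0.095, θ=0.016, ω=0.031
apply F[22]=+0.683 → step 23: x=-0.106, v=-0.085, θ=0.016, ω=0.023
apply F[23]=+0.646 → step 24: x=-0.107, v=-0.076, θ=0.017, ω=0.017
apply F[24]=+0.611 → step 25: x=-0.109, v=-0.068, θ=0.017, ω=0.011
apply F[25]=+0.578 → step 26: x=-0.110, v=-0.060, θ=0.017, ω=0.006
apply F[26]=+0.547 → step 27: x=-0.111, v=-0.053, θ=0.017, ω=0.002
apply F[27]=+0.519 → step 28: x=-0.112, v=-0.046, θ=0.017, ω=-0.002
Max |angle| over trajectory = 0.068 rad = 3.9°.

Answer: 3.9°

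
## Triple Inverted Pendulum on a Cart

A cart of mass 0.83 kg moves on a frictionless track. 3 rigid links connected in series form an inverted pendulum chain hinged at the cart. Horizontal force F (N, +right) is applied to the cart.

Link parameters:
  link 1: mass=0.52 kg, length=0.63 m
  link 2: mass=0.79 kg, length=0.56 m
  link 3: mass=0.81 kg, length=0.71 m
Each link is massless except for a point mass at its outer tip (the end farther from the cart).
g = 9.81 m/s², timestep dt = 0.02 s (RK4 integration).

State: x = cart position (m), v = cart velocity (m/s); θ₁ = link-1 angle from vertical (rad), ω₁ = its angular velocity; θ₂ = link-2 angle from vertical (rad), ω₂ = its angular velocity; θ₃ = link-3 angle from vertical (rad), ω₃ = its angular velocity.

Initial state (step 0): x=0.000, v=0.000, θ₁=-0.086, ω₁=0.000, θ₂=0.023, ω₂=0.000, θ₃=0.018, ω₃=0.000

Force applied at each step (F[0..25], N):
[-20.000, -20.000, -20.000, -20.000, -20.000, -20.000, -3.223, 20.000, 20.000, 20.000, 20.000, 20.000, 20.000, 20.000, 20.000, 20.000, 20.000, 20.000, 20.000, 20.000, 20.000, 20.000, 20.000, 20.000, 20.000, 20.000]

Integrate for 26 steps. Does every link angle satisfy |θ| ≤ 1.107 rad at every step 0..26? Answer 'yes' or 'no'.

Answer: no

Derivation:
apply F[0]=-20.000 → step 1: x=-0.004, v=-0.434, θ₁=-0.081, ω₁=0.544, θ₂=0.025, ω₂=0.177, θ₃=0.018, ω₃=-0.004
apply F[1]=-20.000 → step 2: x=-0.017, v=-0.876, θ₁=-0.064, ω₁=1.118, θ₂=0.030, ω₂=0.335, θ₃=0.018, ω₃=-0.009
apply F[2]=-20.000 → step 3: x=-0.039, v=-1.334, θ₁=-0.035, ω₁=1.750, θ₂=0.038, ω₂=0.456, θ₃=0.018, ω₃=-0.017
apply F[3]=-20.000 → step 4: x=-0.071, v=-1.809, θ₁=0.006, ω₁=2.459, θ₂=0.048, ω₂=0.525, θ₃=0.017, ω₃=-0.028
apply F[4]=-20.000 → step 5: x=-0.112, v=-2.297, θ₁=0.063, ω₁=3.234, θ₂=0.059, ω₂=0.543, θ₃=0.016, ω₃=-0.035
apply F[5]=-20.000 → step 6: x=-0.163, v=-2.772, θ₁=0.136, ω₁=4.009, θ₂=0.069, ω₂=0.549, θ₃=0.016, ω₃=-0.032
apply F[6]=-3.223 → step 7: x=-0.219, v=-2.836, θ₁=0.217, ω₁=4.149, θ₂=0.081, ω₂=0.569, θ₃=0.015, ω₃=-0.027
apply F[7]=+20.000 → step 8: x=-0.271, v=-2.416, θ₁=0.295, ω₁=3.660, θ₂=0.091, ω₂=0.462, θ₃=0.014, ω₃=-0.046
apply F[8]=+20.000 → step 9: x=-0.316, v=-2.042, θ₁=0.365, ω₁=3.343, θ₂=0.098, ω₂=0.260, θ₃=0.013, ω₃=-0.075
apply F[9]=+20.000 → step 10: x=-0.353, v=-1.700, θ₁=0.430, ω₁=3.158, θ₂=0.101, ω₂=-0.022, θ₃=0.011, ω₃=-0.108
apply F[10]=+20.000 → step 11: x=-0.384, v=-1.379, θ₁=0.492, ω₁=3.067, θ₂=0.097, ω₂=-0.364, θ₃=0.009, ω₃=-0.142
apply F[11]=+20.000 → step 12: x=-0.408, v=-1.067, θ₁=0.553, ω₁=3.038, θ₂=0.086, ω₂=-0.751, θ₃=0.006, ω₃=-0.171
apply F[12]=+20.000 → step 13: x=-0.427, v=-0.757, θ₁=0.614, ω₁=3.045, θ₂=0.067, ω₂=-1.168, θ₃=0.002, ω₃=-0.193
apply F[13]=+20.000 → step 14: x=-0.439, v=-0.443, θ₁=0.675, ω₁=3.066, θ₂=0.039, ω₂=-1.603, θ₃=-0.002, ω₃=-0.206
apply F[14]=+20.000 → step 15: x=-0.444, v=-0.122, θ₁=0.736, ω₁=3.083, θ₂=0.003, ω₂=-2.046, θ₃=-0.006, ω₃=-0.211
apply F[15]=+20.000 → step 16: x=-0.443, v=0.207, θ₁=0.798, ω₁=3.084, θ₂=-0.043, ω₂=-2.491, θ₃=-0.010, ω₃=-0.210
apply F[16]=+20.000 → step 17: x=-0.436, v=0.543, θ₁=0.860, ω₁=3.059, θ₂=-0.097, ω₂=-2.933, θ₃=-0.014, ω₃=-0.205
apply F[17]=+20.000 → step 18: x=-0.422, v=0.884, θ₁=0.920, ω₁=3.000, θ₂=-0.160, ω₂=-3.374, θ₃=-0.018, ω₃=-0.203
apply F[18]=+20.000 → step 19: x=-0.401, v=1.227, θ₁=0.979, ω₁=2.902, θ₂=-0.232, ω₂=-3.815, θ₃=-0.023, ω₃=-0.207
apply F[19]=+20.000 → step 20: x=-0.373, v=1.567, θ₁=1.036, ω₁=2.758, θ₂=-0.313, ω₂=-4.263, θ₃=-0.027, ω₃=-0.225
apply F[20]=+20.000 → step 21: x=-0.338, v=1.898, θ₁=1.089, ω₁=2.560, θ₂=-0.402, ω₂=-4.724, θ₃=-0.032, ω₃=-0.266
apply F[21]=+20.000 → step 22: x=-0.297, v=2.214, θ₁=1.138, ω₁=2.302, θ₂=-0.502, ω₂=-5.205, θ₃=-0.038, ω₃=-0.341
apply F[22]=+20.000 → step 23: x=-0.250, v=2.507, θ₁=1.181, ω₁=1.975, θ₂=-0.611, ω₂=-5.715, θ₃=-0.046, ω₃=-0.466
apply F[23]=+20.000 → step 24: x=-0.197, v=2.767, θ₁=1.216, ω₁=1.572, θ₂=-0.731, ω₂=-6.260, θ₃=-0.057, ω₃=-0.659
apply F[24]=+20.000 → step 25: x=-0.139, v=2.983, θ₁=1.243, ω₁=1.093, θ₂=-0.861, ω₂=-6.839, θ₃=-0.073, ω₃=-0.946
apply F[25]=+20.000 → step 26: x=-0.078, v=3.142, θ₁=1.260, ω₁=0.548, θ₂=-1.004, ω₂=-7.444, θ₃=-0.095, ω₃=-1.356
Max |angle| over trajectory = 1.260 rad; bound = 1.107 → exceeded.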